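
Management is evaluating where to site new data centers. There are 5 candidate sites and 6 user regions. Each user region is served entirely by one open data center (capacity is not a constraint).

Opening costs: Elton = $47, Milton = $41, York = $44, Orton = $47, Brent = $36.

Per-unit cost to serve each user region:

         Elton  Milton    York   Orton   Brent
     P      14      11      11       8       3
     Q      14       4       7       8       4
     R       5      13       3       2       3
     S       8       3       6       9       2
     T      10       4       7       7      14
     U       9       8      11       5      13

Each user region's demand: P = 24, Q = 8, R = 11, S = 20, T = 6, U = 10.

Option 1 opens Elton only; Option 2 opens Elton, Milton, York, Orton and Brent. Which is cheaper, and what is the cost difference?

Option 2 is cheaper by 405.

Option 1: {Elton}: P→Elton 14·24=336, Q→Elton 14·8=112, R→Elton 5·11=55, S→Elton 8·20=160, T→Elton 10·6=60, U→Elton 9·10=90. Service 813; fixed 47; total 860.
Option 2: {Elton, Milton, York, Orton, Brent}: P→Brent 3·24=72, Q→Milton 4·8=32, R→Orton 2·11=22, S→Brent 2·20=40, T→Milton 4·6=24, U→Orton 5·10=50. Service 240; fixed 215; total 455.
Difference: |860 − 455| = 405.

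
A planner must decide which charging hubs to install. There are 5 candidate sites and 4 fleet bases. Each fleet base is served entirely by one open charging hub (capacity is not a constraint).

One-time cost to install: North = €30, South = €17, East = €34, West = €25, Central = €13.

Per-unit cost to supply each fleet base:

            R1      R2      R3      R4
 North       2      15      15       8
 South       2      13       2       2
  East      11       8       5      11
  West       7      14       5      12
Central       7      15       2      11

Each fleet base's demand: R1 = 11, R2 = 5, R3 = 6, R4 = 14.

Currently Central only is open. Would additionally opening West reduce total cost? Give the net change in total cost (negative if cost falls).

Current service cost with {Central}: 318.
Adding West: each fleet base re-picks its cheapest; new service cost 313, saving 5.
Extra fixed cost: 25. Net change = 25 − 5 = 20.
(Totals: 331 → 351.)

No — net change +20 (cost rises by 20).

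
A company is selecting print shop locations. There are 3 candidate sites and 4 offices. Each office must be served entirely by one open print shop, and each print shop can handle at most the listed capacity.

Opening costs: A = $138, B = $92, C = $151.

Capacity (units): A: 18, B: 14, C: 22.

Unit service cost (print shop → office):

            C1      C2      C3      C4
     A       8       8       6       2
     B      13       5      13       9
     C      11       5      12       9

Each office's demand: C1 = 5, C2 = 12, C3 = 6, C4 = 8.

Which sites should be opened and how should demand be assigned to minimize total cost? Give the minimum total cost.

Open {A, C}: C1→C 11·5=55, C2→C 5·12=60, C3→A 6·6=36, C4→A 2·8=16.
Loads: A carries 14/18, C carries 17/22. Service 167; fixed 289; total 456.
Next best feasible plan costs 477.

Minimum total cost: 456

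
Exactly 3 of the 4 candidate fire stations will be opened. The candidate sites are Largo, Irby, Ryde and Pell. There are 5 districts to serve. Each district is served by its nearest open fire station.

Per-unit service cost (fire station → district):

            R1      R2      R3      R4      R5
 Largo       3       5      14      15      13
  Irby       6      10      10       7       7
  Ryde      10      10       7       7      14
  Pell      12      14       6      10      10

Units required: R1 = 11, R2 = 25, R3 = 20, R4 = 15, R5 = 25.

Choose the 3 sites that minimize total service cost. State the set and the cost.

With exactly 3 open, each district uses its cheapest among the chosen.
{Largo, Irby, Pell}: R1→Largo 3·11=33, R2→Largo 5·25=125, R3→Pell 6·20=120, R4→Irby 7·15=105, R5→Irby 7·25=175. Service cost 558.
{Largo, Irby, Ryde}: service cost 578
{Largo, Ryde, Pell}: service cost 633
Among all 4 size-3 choices, {Largo, Irby, Pell} is lowest.

Choose Largo, Irby and Pell; total service cost 558.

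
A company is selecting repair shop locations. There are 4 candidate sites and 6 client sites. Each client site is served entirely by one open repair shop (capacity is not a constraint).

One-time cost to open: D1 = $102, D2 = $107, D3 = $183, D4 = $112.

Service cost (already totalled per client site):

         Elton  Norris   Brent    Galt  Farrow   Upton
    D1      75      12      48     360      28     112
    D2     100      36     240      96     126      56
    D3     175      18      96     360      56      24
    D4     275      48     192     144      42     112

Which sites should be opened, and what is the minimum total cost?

Open D1 and D2; minimum total cost 524.

For any fixed open set, each client site goes to its cheapest open site; total = fixed + service.
{D1, D2}: Elton→D1 75, Norris→D1 12, Brent→D1 48, Galt→D2 96, Farrow→D1 28, Upton→D2 56. Service 315; fixed 209; total 524.
{D1, D4}: service 419 + fixed 214 = 633
{D1, D2, D4}: Elton→D1 75, Norris→D1 12, Brent→D1 48, Galt→D2 96, Farrow→D1 28, Upton→D2 56. Service 315; fixed 321; total 636.
{D1, D2, D3, D4}: service 283 + fixed 504 = 787
(All 15 nonempty subsets were checked; D1 and D2 is lowest.)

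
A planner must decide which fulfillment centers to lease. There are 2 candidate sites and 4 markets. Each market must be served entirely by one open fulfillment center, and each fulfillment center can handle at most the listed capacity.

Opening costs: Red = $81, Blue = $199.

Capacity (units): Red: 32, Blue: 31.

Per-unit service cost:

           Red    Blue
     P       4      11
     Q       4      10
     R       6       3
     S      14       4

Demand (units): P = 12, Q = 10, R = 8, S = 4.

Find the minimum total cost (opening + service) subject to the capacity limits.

Open {Red, Blue}: P→Red 4·12=48, Q→Red 4·10=40, R→Blue 3·8=24, S→Blue 4·4=16.
Loads: Red carries 22/32, Blue carries 12/31. Service 128; fixed 280; total 408.
Next best feasible plan costs 432.

Minimum total cost: 408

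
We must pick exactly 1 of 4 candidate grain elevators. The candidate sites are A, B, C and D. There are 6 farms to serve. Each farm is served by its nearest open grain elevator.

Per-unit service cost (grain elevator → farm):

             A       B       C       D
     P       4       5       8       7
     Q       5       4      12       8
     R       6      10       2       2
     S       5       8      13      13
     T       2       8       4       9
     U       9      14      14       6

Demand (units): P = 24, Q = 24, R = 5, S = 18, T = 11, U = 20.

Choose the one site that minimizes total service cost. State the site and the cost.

With exactly 1 open, each farm uses its cheapest among the chosen.
{A}: P→A 4·24=96, Q→A 5·24=120, R→A 6·5=30, S→A 5·18=90, T→A 2·11=22, U→A 9·20=180. Service cost 538.
{B}: service cost 778
{D}: service cost 823
Among all 4 size-1 choices, {A} is lowest.

Choose A only; total service cost 538.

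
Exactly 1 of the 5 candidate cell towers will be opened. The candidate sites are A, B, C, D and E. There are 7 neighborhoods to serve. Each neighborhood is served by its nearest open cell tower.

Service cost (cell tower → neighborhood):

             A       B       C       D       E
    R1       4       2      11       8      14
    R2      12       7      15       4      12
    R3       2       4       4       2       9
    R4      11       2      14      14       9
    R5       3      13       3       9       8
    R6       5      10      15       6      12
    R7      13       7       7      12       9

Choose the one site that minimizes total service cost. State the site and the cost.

With exactly 1 open, each neighborhood uses its cheapest among the chosen.
{B}: R1→B 2, R2→B 7, R3→B 4, R4→B 2, R5→B 13, R6→B 10, R7→B 7. Service cost 45.
{A}: service cost 50
{D}: service cost 55
Among all 5 size-1 choices, {B} is lowest.

Choose B only; total service cost 45.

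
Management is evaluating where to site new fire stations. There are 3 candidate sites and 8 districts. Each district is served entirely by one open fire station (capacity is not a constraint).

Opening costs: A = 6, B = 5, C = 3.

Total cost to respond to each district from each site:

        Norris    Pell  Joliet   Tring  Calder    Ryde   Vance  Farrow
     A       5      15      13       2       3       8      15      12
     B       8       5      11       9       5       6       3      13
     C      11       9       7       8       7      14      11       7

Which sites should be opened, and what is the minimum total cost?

Open A, B and C; minimum total cost 52.

For any fixed open set, each district goes to its cheapest open site; total = fixed + service.
{A, B, C}: Norris→A 5, Pell→B 5, Joliet→C 7, Tring→A 2, Calder→A 3, Ryde→B 6, Vance→B 3, Farrow→C 7. Service 38; fixed 14; total 52.
{B, C}: Norris→B 8, Pell→B 5, Joliet→C 7, Tring→C 8, Calder→B 5, Ryde→B 6, Vance→B 3, Farrow→C 7. Service 49; fixed 8; total 57.
{A, B}: Norris→A 5, Pell→B 5, Joliet→B 11, Tring→A 2, Calder→A 3, Ryde→B 6, Vance→B 3, Farrow→A 12. Service 47; fixed 11; total 58.
{C}: service 74 + fixed 3 = 77
No other subset beats 52.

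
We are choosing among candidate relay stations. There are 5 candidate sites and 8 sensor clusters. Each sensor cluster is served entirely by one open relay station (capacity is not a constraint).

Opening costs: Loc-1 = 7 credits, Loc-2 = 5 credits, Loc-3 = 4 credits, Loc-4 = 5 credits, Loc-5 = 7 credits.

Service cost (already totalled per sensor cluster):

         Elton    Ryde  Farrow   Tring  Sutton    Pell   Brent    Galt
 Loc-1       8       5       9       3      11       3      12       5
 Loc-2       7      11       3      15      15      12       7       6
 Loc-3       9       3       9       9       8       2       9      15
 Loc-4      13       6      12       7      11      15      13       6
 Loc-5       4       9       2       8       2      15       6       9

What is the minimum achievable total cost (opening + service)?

For any fixed open set, each sensor cluster goes to its cheapest open site; total = fixed + service.
{Loc-1, Loc-5}: Elton→Loc-5 4, Ryde→Loc-1 5, Farrow→Loc-5 2, Tring→Loc-1 3, Sutton→Loc-5 2, Pell→Loc-1 3, Brent→Loc-5 6, Galt→Loc-1 5. Service 30; fixed 14; total 44.
{Loc-1, Loc-3, Loc-5}: service 27 + fixed 18 = 45
{Loc-3, Loc-5}: service 36 + fixed 11 = 47
{Loc-1, Loc-2, Loc-3, Loc-4, Loc-5}: Elton→Loc-5 4, Ryde→Loc-3 3, Farrow→Loc-5 2, Tring→Loc-1 3, Sutton→Loc-5 2, Pell→Loc-3 2, Brent→Loc-5 6, Galt→Loc-1 5. Service 27; fixed 28; total 55.
No other subset beats 44.

Minimum total cost: 44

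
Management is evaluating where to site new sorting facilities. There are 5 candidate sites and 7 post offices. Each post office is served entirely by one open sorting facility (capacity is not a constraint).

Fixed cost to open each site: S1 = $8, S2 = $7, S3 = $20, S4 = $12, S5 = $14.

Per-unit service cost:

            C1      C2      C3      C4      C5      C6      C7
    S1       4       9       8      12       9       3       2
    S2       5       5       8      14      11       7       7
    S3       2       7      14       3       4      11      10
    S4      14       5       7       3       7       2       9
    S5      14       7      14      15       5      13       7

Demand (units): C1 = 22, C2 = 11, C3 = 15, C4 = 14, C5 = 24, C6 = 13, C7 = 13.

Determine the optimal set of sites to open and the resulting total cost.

For any fixed open set, each post office goes to its cheapest open site; total = fixed + service.
{S1, S3, S4}: C1→S3 2·22=44, C2→S4 5·11=55, C3→S4 7·15=105, C4→S3 3·14=42, C5→S3 4·24=96, C6→S4 2·13=26, C7→S1 2·13=26. Service 394; fixed 40; total 434.
{S1, S2, S3, S4}: service 394 + fixed 47 = 441
{S1, S3, S4, S5}: C1→S3 2·22=44, C2→S4 5·11=55, C3→S4 7·15=105, C4→S3 3·14=42, C5→S3 4·24=96, C6→S4 2·13=26, C7→S1 2·13=26. Service 394; fixed 54; total 448.
{S1, S2, S3, S4, S5}: C1→S3 2·22=44, C2→S2 5·11=55, C3→S4 7·15=105, C4→S3 3·14=42, C5→S3 4·24=96, C6→S4 2·13=26, C7→S1 2·13=26. Service 394; fixed 61; total 455.
No other subset beats 434.

Open S1, S3 and S4; minimum total cost 434.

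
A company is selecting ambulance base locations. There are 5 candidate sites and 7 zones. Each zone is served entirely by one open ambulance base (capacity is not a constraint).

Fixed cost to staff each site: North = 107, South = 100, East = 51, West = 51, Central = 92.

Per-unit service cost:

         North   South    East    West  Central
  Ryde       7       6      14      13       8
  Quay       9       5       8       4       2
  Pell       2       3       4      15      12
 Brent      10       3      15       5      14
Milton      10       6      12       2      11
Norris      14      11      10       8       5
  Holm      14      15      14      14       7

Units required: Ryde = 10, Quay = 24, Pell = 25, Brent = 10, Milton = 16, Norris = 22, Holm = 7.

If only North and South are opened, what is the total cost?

Total cost: 903

Each zone is assigned to its cheapest site among the open ones.
{North, South}: Ryde→South 6·10=60, Quay→South 5·24=120, Pell→North 2·25=50, Brent→South 3·10=30, Milton→South 6·16=96, Norris→South 11·22=242, Holm→North 14·7=98. Service 696; fixed 207; total 903.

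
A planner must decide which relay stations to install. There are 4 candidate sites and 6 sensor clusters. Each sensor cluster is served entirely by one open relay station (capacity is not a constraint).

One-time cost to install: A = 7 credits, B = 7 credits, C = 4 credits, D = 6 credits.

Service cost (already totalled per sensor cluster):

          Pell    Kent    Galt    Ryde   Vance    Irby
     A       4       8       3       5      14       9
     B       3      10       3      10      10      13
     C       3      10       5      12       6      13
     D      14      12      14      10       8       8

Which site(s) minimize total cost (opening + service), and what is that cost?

For any fixed open set, each sensor cluster goes to its cheapest open site; total = fixed + service.
{A, C}: Pell→C 3, Kent→A 8, Galt→A 3, Ryde→A 5, Vance→C 6, Irby→A 9. Service 34; fixed 11; total 45.
{A, D}: Pell→A 4, Kent→A 8, Galt→A 3, Ryde→A 5, Vance→D 8, Irby→D 8. Service 36; fixed 13; total 49.
{A}: Pell→A 4, Kent→A 8, Galt→A 3, Ryde→A 5, Vance→A 14, Irby→A 9. Service 43; fixed 7; total 50.
{A, B, C, D}: service 33 + fixed 24 = 57
No other subset beats 45.

Open A and C; minimum total cost 45.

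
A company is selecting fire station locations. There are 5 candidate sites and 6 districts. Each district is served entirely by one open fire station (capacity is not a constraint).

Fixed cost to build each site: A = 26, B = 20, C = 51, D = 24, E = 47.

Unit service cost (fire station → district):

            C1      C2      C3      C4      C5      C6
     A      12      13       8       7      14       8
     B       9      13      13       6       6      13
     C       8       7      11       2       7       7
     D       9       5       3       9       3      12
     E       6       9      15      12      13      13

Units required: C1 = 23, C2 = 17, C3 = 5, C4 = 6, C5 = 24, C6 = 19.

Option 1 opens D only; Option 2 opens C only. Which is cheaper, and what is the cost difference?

Option 1: {D}: C1→D 9·23=207, C2→D 5·17=85, C3→D 3·5=15, C4→D 9·6=54, C5→D 3·24=72, C6→D 12·19=228. Service 661; fixed 24; total 685.
Option 2: {C}: C1→C 8·23=184, C2→C 7·17=119, C3→C 11·5=55, C4→C 2·6=12, C5→C 7·24=168, C6→C 7·19=133. Service 671; fixed 51; total 722.
Difference: |685 − 722| = 37.

Option 1 is cheaper by 37.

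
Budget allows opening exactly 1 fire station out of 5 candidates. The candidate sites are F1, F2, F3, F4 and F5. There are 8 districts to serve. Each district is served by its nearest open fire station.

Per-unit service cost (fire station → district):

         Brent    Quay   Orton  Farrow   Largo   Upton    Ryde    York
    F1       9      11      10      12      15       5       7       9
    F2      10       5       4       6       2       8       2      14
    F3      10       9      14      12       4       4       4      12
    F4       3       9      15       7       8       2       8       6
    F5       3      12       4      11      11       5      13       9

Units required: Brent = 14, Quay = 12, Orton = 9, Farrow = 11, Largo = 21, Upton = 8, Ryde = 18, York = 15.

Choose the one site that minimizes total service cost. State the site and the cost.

Choose F2 only; total service cost 654.

With exactly 1 open, each district uses its cheapest among the chosen.
{F2}: Brent→F2 10·14=140, Quay→F2 5·12=60, Orton→F2 4·9=36, Farrow→F2 6·11=66, Largo→F2 2·21=42, Upton→F2 8·8=64, Ryde→F2 2·18=36, York→F2 14·15=210. Service cost 654.
{F4}: service cost 780
{F3}: service cost 874
Among all 5 size-1 choices, {F2} is lowest.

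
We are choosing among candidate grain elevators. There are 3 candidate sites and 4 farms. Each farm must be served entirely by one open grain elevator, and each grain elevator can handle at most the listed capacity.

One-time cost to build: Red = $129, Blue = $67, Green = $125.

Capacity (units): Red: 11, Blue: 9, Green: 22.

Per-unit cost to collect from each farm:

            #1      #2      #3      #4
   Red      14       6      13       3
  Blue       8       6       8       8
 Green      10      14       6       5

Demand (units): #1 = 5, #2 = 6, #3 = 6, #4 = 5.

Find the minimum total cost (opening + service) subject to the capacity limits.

Open {Green}: #1→Green 10·5=50, #2→Green 14·6=84, #3→Green 6·6=36, #4→Green 5·5=25.
Loads: Green carries 22/22. Service 195; fixed 125; total 320.
Next best feasible plan costs 339.

Minimum total cost: 320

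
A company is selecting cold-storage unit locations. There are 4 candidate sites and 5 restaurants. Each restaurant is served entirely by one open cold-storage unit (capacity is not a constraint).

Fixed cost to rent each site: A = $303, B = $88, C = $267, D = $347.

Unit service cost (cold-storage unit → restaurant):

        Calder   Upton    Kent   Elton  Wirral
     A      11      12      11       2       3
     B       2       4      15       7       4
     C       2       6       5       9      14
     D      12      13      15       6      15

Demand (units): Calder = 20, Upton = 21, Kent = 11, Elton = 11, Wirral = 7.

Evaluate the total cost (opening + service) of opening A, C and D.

Total cost: 1181

Each restaurant is assigned to its cheapest site among the open ones.
{A, C, D}: Calder→C 2·20=40, Upton→C 6·21=126, Kent→C 5·11=55, Elton→A 2·11=22, Wirral→A 3·7=21. Service 264; fixed 917; total 1181.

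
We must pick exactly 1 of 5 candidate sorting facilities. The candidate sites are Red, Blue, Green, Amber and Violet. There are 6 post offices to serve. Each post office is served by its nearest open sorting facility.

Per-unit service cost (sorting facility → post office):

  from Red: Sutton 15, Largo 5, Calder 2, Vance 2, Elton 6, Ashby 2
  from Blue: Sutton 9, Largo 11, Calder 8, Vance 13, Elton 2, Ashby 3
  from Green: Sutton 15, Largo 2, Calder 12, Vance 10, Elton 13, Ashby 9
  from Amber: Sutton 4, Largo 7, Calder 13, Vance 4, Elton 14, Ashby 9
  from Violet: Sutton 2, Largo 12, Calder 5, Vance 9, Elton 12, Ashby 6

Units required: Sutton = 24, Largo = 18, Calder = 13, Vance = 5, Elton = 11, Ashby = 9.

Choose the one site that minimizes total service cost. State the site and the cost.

With exactly 1 open, each post office uses its cheapest among the chosen.
{Violet}: Sutton→Violet 2·24=48, Largo→Violet 12·18=216, Calder→Violet 5·13=65, Vance→Violet 9·5=45, Elton→Violet 12·11=132, Ashby→Violet 6·9=54. Service cost 560.
{Red}: service cost 570
{Blue}: service cost 632
Among all 5 size-1 choices, {Violet} is lowest.

Choose Violet only; total service cost 560.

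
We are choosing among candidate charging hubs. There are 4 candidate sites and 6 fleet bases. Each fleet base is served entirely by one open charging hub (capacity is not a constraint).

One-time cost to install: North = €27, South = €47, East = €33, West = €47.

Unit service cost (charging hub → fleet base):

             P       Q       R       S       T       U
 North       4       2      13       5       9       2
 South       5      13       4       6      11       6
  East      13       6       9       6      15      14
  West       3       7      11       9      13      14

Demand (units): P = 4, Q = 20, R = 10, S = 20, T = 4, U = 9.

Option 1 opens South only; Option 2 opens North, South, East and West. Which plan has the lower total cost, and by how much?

Option 2 is cheaper by 185.

Option 1: {South}: P→South 5·4=20, Q→South 13·20=260, R→South 4·10=40, S→South 6·20=120, T→South 11·4=44, U→South 6·9=54. Service 538; fixed 47; total 585.
Option 2: {North, South, East, West}: P→West 3·4=12, Q→North 2·20=40, R→South 4·10=40, S→North 5·20=100, T→North 9·4=36, U→North 2·9=18. Service 246; fixed 154; total 400.
Difference: |585 − 400| = 185.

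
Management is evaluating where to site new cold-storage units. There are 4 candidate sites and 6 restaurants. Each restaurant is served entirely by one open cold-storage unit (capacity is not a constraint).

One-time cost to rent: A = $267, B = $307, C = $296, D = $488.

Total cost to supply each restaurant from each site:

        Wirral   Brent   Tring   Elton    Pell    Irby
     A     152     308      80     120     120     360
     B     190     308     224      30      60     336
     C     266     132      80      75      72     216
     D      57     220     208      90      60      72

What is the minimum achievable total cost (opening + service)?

For any fixed open set, each restaurant goes to its cheapest open site; total = fixed + service.
{C}: Wirral→C 266, Brent→C 132, Tring→C 80, Elton→C 75, Pell→C 72, Irby→C 216. Service 841; fixed 296; total 1137.
{D}: Wirral→D 57, Brent→D 220, Tring→D 208, Elton→D 90, Pell→D 60, Irby→D 72. Service 707; fixed 488; total 1195.
{C, D}: service 476 + fixed 784 = 1260
{A, B, C, D}: Wirral→D 57, Brent→C 132, Tring→A 80, Elton→B 30, Pell→B 60, Irby→D 72. Service 431; fixed 1358; total 1789.
No other subset beats 1137.

Minimum total cost: 1137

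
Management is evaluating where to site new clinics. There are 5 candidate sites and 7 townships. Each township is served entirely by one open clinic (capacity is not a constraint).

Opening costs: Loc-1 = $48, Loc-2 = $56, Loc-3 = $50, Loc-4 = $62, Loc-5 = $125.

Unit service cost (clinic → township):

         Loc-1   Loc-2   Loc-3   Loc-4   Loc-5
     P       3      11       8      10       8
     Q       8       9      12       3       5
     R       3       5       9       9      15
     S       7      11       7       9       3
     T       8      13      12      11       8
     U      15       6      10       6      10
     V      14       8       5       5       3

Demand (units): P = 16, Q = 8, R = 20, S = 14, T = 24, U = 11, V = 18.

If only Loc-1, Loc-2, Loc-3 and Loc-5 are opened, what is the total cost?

Each township is assigned to its cheapest site among the open ones.
{Loc-1, Loc-2, Loc-3, Loc-5}: P→Loc-1 3·16=48, Q→Loc-5 5·8=40, R→Loc-1 3·20=60, S→Loc-5 3·14=42, T→Loc-1 8·24=192, U→Loc-2 6·11=66, V→Loc-5 3·18=54. Service 502; fixed 279; total 781.

Total cost: 781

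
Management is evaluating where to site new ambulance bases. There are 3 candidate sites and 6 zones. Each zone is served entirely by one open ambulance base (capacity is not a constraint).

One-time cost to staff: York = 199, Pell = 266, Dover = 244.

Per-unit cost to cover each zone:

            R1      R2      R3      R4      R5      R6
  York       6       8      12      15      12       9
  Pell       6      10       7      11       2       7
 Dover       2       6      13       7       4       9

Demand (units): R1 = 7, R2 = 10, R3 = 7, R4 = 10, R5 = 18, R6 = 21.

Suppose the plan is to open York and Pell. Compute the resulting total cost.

Each zone is assigned to its cheapest site among the open ones.
{York, Pell}: R1→York 6·7=42, R2→York 8·10=80, R3→Pell 7·7=49, R4→Pell 11·10=110, R5→Pell 2·18=36, R6→Pell 7·21=147. Service 464; fixed 465; total 929.

Total cost: 929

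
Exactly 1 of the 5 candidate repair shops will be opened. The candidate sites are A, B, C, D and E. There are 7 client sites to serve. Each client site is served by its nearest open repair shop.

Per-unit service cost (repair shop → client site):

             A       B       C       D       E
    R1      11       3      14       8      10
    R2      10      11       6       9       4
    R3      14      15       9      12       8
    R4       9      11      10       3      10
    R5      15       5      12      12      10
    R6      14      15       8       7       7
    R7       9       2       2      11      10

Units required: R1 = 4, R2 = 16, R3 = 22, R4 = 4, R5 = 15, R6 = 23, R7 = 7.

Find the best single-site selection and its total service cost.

With exactly 1 open, each client site uses its cheapest among the chosen.
{E}: R1→E 10·4=40, R2→E 4·16=64, R3→E 8·22=176, R4→E 10·4=40, R5→E 10·15=150, R6→E 7·23=161, R7→E 10·7=70. Service cost 701.
{C}: service cost 768
{D}: service cost 870
Among all 5 size-1 choices, {E} is lowest.

Choose E only; total service cost 701.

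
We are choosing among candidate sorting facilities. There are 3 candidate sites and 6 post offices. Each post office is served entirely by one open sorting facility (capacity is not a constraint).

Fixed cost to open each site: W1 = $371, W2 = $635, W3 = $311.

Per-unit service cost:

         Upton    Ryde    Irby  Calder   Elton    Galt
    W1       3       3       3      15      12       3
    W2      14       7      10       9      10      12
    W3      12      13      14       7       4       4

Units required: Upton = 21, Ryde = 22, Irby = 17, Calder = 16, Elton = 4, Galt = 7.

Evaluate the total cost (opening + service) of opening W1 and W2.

Total cost: 1391

Each post office is assigned to its cheapest site among the open ones.
{W1, W2}: Upton→W1 3·21=63, Ryde→W1 3·22=66, Irby→W1 3·17=51, Calder→W2 9·16=144, Elton→W2 10·4=40, Galt→W1 3·7=21. Service 385; fixed 1006; total 1391.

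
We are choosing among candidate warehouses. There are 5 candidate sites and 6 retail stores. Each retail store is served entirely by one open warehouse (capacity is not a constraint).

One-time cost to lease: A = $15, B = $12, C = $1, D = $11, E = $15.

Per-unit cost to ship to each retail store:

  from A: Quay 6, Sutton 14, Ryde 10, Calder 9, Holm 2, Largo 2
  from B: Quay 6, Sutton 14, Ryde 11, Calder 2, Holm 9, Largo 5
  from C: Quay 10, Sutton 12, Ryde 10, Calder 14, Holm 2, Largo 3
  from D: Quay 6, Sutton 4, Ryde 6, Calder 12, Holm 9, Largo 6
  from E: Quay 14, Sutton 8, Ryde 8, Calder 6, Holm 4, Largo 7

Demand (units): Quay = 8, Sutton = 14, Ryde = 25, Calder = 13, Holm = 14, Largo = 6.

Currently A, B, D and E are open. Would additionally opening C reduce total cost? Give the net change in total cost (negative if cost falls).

Current service cost with {A, B, D, E}: 320.
Adding C: each retail store re-picks its cheapest; new service cost 320, saving 0.
Extra fixed cost: 1. Net change = 1 − 0 = 1.
(Totals: 373 → 374.)

No — net change +1 (cost rises by 1).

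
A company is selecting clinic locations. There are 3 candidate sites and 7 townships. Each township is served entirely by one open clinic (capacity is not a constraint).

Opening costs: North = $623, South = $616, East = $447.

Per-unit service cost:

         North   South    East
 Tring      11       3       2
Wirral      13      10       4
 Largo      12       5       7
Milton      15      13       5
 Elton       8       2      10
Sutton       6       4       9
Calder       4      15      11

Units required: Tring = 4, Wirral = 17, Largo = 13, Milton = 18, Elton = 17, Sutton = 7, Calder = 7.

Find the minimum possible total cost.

For any fixed open set, each township goes to its cheapest open site; total = fixed + service.
{East}: Tring→East 2·4=8, Wirral→East 4·17=68, Largo→East 7·13=91, Milton→East 5·18=90, Elton→East 10·17=170, Sutton→East 9·7=63, Calder→East 11·7=77. Service 567; fixed 447; total 1014.
{South}: Tring→South 3·4=12, Wirral→South 10·17=170, Largo→South 5·13=65, Milton→South 13·18=234, Elton→South 2·17=34, Sutton→South 4·7=28, Calder→South 15·7=105. Service 648; fixed 616; total 1264.
{South, East}: service 370 + fixed 1063 = 1433
{North, South, East}: Tring→East 2·4=8, Wirral→East 4·17=68, Largo→South 5·13=65, Milton→East 5·18=90, Elton→South 2·17=34, Sutton→South 4·7=28, Calder→North 4·7=28. Service 321; fixed 1686; total 2007.
(All 7 nonempty subsets were checked; East only is lowest.)

Minimum total cost: 1014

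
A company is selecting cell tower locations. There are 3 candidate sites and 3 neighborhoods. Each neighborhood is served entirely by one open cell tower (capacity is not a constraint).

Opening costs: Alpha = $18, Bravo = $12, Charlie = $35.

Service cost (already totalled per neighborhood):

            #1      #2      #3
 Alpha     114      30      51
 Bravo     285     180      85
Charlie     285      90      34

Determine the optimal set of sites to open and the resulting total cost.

For any fixed open set, each neighborhood goes to its cheapest open site; total = fixed + service.
{Alpha}: #1→Alpha 114, #2→Alpha 30, #3→Alpha 51. Service 195; fixed 18; total 213.
{Alpha, Bravo}: service 195 + fixed 30 = 225
{Alpha, Charlie}: #1→Alpha 114, #2→Alpha 30, #3→Charlie 34. Service 178; fixed 53; total 231.
{Alpha, Bravo, Charlie}: service 178 + fixed 65 = 243
(All 7 nonempty subsets were checked; Alpha only is lowest.)

Open Alpha only; minimum total cost 213.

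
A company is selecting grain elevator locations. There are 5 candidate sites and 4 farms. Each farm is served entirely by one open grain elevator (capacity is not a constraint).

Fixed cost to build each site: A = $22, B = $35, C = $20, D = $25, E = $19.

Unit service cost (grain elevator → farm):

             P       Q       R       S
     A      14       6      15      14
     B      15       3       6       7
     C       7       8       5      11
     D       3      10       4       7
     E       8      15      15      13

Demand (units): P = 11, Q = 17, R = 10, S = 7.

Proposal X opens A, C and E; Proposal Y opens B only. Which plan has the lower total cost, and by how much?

Proposal Y is cheaper by 7.

Proposal X: {A, C, E}: P→C 7·11=77, Q→A 6·17=102, R→C 5·10=50, S→C 11·7=77. Service 306; fixed 61; total 367.
Proposal Y: {B}: P→B 15·11=165, Q→B 3·17=51, R→B 6·10=60, S→B 7·7=49. Service 325; fixed 35; total 360.
Difference: |367 − 360| = 7.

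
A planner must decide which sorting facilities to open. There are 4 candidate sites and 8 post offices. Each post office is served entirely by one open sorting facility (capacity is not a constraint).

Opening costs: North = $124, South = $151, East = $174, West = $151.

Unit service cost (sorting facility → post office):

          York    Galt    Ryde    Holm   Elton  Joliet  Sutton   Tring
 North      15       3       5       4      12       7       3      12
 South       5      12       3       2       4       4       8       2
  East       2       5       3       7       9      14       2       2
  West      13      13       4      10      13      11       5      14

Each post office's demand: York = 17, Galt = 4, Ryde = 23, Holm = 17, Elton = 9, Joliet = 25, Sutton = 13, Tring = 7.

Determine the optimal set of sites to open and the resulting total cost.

For any fixed open set, each post office goes to its cheapest open site; total = fixed + service.
{South}: York→South 5·17=85, Galt→South 12·4=48, Ryde→South 3·23=69, Holm→South 2·17=34, Elton→South 4·9=36, Joliet→South 4·25=100, Sutton→South 8·13=104, Tring→South 2·7=14. Service 490; fixed 151; total 641.
{South, East}: York→East 2·17=34, Galt→East 5·4=20, Ryde→South 3·23=69, Holm→South 2·17=34, Elton→South 4·9=36, Joliet→South 4·25=100, Sutton→East 2·13=26, Tring→South 2·7=14. Service 333; fixed 325; total 658.
{North, South}: York→South 5·17=85, Galt→North 3·4=12, Ryde→South 3·23=69, Holm→South 2·17=34, Elton→South 4·9=36, Joliet→South 4·25=100, Sutton→North 3·13=39, Tring→South 2·7=14. Service 389; fixed 275; total 664.
{North, South, East, West}: York→East 2·17=34, Galt→North 3·4=12, Ryde→South 3·23=69, Holm→South 2·17=34, Elton→South 4·9=36, Joliet→South 4·25=100, Sutton→East 2·13=26, Tring→South 2·7=14. Service 325; fixed 600; total 925.
(All 15 nonempty subsets were checked; South only is lowest.)

Open South only; minimum total cost 641.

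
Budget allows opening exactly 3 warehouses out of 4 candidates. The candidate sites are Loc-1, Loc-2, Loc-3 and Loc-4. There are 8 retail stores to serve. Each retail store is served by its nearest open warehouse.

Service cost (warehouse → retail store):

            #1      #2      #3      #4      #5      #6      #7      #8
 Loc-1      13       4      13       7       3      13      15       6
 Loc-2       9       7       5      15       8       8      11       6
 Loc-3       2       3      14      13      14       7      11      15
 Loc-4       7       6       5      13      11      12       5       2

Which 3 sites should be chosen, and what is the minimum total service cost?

With exactly 3 open, each retail store uses its cheapest among the chosen.
{Loc-1, Loc-3, Loc-4}: #1→Loc-3 2, #2→Loc-3 3, #3→Loc-4 5, #4→Loc-1 7, #5→Loc-1 3, #6→Loc-3 7, #7→Loc-4 5, #8→Loc-4 2. Service cost 34.
{Loc-1, Loc-2, Loc-4}: service cost 41
{Loc-1, Loc-2, Loc-3}: service cost 44
Among all 4 size-3 choices, {Loc-1, Loc-3, Loc-4} is lowest.

Choose Loc-1, Loc-3 and Loc-4; total service cost 34.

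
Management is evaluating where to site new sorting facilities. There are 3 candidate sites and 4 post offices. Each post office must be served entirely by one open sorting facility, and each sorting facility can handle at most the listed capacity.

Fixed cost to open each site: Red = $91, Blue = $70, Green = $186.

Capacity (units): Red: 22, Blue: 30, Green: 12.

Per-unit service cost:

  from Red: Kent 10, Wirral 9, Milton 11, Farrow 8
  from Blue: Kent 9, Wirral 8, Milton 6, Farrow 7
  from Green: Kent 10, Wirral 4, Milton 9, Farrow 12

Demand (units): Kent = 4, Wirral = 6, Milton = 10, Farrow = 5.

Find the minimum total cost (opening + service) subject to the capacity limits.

Minimum total cost: 249

Open {Blue}: Kent→Blue 9·4=36, Wirral→Blue 8·6=48, Milton→Blue 6·10=60, Farrow→Blue 7·5=35.
Loads: Blue carries 25/30. Service 179; fixed 70; total 249.
Next best feasible plan costs 340.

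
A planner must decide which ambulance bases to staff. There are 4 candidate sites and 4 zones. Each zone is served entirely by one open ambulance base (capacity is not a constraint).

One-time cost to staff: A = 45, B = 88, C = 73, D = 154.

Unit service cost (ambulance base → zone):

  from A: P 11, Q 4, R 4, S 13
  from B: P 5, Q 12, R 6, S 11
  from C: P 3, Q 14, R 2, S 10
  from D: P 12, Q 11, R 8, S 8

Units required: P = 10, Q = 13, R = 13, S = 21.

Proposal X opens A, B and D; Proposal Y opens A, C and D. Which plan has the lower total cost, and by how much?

Proposal Y is cheaper by 61.

Proposal X: {A, B, D}: P→B 5·10=50, Q→A 4·13=52, R→A 4·13=52, S→D 8·21=168. Service 322; fixed 287; total 609.
Proposal Y: {A, C, D}: P→C 3·10=30, Q→A 4·13=52, R→C 2·13=26, S→D 8·21=168. Service 276; fixed 272; total 548.
Difference: |609 − 548| = 61.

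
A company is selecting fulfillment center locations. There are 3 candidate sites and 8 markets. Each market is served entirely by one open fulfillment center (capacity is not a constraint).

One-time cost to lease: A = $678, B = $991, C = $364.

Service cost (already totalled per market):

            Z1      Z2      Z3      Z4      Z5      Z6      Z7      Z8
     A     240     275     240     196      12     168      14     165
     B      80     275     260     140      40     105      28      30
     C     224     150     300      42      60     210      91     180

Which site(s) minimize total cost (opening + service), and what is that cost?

Open C only; minimum total cost 1621.

For any fixed open set, each market goes to its cheapest open site; total = fixed + service.
{C}: Z1→C 224, Z2→C 150, Z3→C 300, Z4→C 42, Z5→C 60, Z6→C 210, Z7→C 91, Z8→C 180. Service 1257; fixed 364; total 1621.
{B}: service 958 + fixed 991 = 1949
{A}: Z1→A 240, Z2→A 275, Z3→A 240, Z4→A 196, Z5→A 12, Z6→A 168, Z7→A 14, Z8→A 165. Service 1310; fixed 678; total 1988.
{A, B, C}: service 673 + fixed 2033 = 2706
(All 7 nonempty subsets were checked; C only is lowest.)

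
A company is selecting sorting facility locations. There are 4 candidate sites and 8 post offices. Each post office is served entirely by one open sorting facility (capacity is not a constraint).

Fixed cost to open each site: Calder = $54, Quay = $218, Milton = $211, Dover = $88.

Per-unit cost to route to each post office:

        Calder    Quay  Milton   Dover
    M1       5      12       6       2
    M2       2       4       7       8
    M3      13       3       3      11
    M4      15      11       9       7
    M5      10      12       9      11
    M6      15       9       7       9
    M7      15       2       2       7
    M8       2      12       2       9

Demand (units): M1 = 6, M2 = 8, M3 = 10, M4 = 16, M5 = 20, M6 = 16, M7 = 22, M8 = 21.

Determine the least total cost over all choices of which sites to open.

For any fixed open set, each post office goes to its cheapest open site; total = fixed + service.
{Milton}: M1→Milton 6·6=36, M2→Milton 7·8=56, M3→Milton 3·10=30, M4→Milton 9·16=144, M5→Milton 9·20=180, M6→Milton 7·16=112, M7→Milton 2·22=44, M8→Milton 2·21=42. Service 644; fixed 211; total 855.
{Calder, Milton}: service 598 + fixed 265 = 863
{Milton, Dover}: service 588 + fixed 299 = 887
{Calder, Quay, Milton, Dover}: service 548 + fixed 571 = 1119
(All 15 nonempty subsets were checked; Milton only is lowest.)

Minimum total cost: 855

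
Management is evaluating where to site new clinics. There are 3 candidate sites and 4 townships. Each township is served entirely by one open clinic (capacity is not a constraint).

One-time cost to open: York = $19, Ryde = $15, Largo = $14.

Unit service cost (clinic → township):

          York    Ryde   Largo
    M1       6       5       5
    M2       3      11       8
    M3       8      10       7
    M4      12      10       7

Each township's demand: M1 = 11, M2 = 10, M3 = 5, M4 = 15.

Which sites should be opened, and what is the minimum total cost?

For any fixed open set, each township goes to its cheapest open site; total = fixed + service.
{York, Largo}: M1→Largo 5·11=55, M2→York 3·10=30, M3→Largo 7·5=35, M4→Largo 7·15=105. Service 225; fixed 33; total 258.
{York, Ryde, Largo}: M1→Ryde 5·11=55, M2→York 3·10=30, M3→Largo 7·5=35, M4→Largo 7·15=105. Service 225; fixed 48; total 273.
{Largo}: M1→Largo 5·11=55, M2→Largo 8·10=80, M3→Largo 7·5=35, M4→Largo 7·15=105. Service 275; fixed 14; total 289.
No other subset beats 258.

Open York and Largo; minimum total cost 258.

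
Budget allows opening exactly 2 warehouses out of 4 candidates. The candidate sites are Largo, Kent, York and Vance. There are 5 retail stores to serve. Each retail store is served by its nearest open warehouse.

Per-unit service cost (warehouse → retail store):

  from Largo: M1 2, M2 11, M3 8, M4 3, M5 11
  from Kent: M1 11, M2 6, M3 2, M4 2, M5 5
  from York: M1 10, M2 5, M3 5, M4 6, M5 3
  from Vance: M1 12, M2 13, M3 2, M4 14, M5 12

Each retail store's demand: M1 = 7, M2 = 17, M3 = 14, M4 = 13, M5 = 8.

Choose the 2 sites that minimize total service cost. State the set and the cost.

With exactly 2 open, each retail store uses its cheapest among the chosen.
{Largo, Kent}: M1→Largo 2·7=14, M2→Kent 6·17=102, M3→Kent 2·14=28, M4→Kent 2·13=26, M5→Kent 5·8=40. Service cost 210.
{Largo, York}: service cost 232
{Kent, York}: service cost 233
Among all 6 size-2 choices, {Largo, Kent} is lowest.

Choose Largo and Kent; total service cost 210.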